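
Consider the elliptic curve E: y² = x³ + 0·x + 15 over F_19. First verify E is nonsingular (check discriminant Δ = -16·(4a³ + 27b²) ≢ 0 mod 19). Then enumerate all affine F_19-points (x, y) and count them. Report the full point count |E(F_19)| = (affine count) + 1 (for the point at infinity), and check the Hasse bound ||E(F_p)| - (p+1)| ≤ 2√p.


Affine points = {(1, 4), (1, 15), (2, 2), (2, 17), (3, 2), (3, 17), (5, 8), (5, 11), (7, 4), (7, 15), (11, 4), (11, 15), (14, 2), (14, 17), (16, 8), (16, 11), (17, 8), (17, 11)}; affine count = 18; |E(F_19)| = 19.

Discriminant check: Δ ∝ 4a³ + 27b² = 4·0³ + 27·15² = 4·0 + 27·225 ≡ 14 (mod 19). Nonzero ⇒ E is nonsingular.
For each x ∈ F_19, compute rhs = x³ + 0·x + 15 mod 19, then count y ∈ F_19 with y² ≡ rhs.
  x = 0: rhs = 15, matching y values: none (0 points).
  x = 1: rhs = 16, matching y values: 4, 15 (2 points).
  x = 2: rhs = 4, matching y values: 2, 17 (2 points).
  x = 3: rhs = 4, matching y values: 2, 17 (2 points).
  x = 4: rhs = 3, matching y values: none (0 points).
  x = 5: rhs = 7, matching y values: 8, 11 (2 points).
  x = 6: rhs = 3, matching y values: none (0 points).
  x = 7: rhs = 16, matching y values: 4, 15 (2 points).
  x = 8: rhs = 14, matching y values: none (0 points).
  x = 9: rhs = 3, matching y values: none (0 points).
  x = 10: rhs = 8, matching y values: none (0 points).
  x = 11: rhs = 16, matching y values: 4, 15 (2 points).
  x = 12: rhs = 14, matching y values: none (0 points).
  x = 13: rhs = 8, matching y values: none (0 points).
  x = 14: rhs = 4, matching y values: 2, 17 (2 points).
  x = 15: rhs = 8, matching y values: none (0 points).
  x = 16: rhs = 7, matching y values: 8, 11 (2 points).
  x = 17: rhs = 7, matching y values: 8, 11 (2 points).
  x = 18: rhs = 14, matching y values: none (0 points).
Total affine count: 18.
Full point count |E(F_19)| = 18 + 1 = 19.
Hasse bound: |19 − (19+1)| = |-1| = 1 ≤ 2√19 ≈ 8.7178 ✓.


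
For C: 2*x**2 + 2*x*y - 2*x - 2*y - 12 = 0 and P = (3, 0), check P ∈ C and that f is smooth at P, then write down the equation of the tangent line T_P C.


Tangent line at P: 10*x + 4*y - 30 = 0.

Step 1: f(3, 0) = 0, so P lies on C.
Step 2: partial derivatives
  f_x(x, y) = 4*x + 2*y - 2, f_y(x, y) = 2*x - 2.
  f_x(P) = 10, f_y(P) = 4 (gradient nonzero, so P is smooth).
Step 3: tangent line at P: 10·(x − 3) + 4·(y − 0) = 0.
Expanding: 10*x + 4*y - 30 = 0.


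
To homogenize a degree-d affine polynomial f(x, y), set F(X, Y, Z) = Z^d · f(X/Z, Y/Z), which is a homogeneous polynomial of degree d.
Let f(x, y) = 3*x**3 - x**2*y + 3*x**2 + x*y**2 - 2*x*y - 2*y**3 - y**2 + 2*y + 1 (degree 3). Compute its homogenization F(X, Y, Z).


F(X, Y, Z) = 3*X**3 - X**2*Y + 3*X**2*Z + X*Y**2 - 2*X*Y*Z - 2*Y**3 - Y**2*Z + 2*Y*Z**2 + Z**3

deg(f) = 3.
Substitute x = X/Z, y = Y/Z into f, then multiply by Z^3.
  monomial 3·x^3·y^0 ↦ 3·X^3·Y^0·Z^0.
  monomial -1·x^2·y^1 ↦ -1·X^2·Y^1·Z^0.
  monomial 3·x^2·y^0 ↦ 3·X^2·Y^0·Z^1.
  monomial 1·x^1·y^2 ↦ 1·X^1·Y^2·Z^0.
  monomial -2·x^1·y^1 ↦ -2·X^1·Y^1·Z^1.
  monomial -2·x^0·y^3 ↦ -2·X^0·Y^3·Z^0.
  monomial -1·x^0·y^2 ↦ -1·X^0·Y^2·Z^1.
  monomial 2·x^0·y^1 ↦ 2·X^0·Y^1·Z^2.
  monomial 1·x^0·y^0 ↦ 1·X^0·Y^0·Z^3.
Collecting: F(X, Y, Z) = 3*X**3 - X**2*Y + 3*X**2*Z + X*Y**2 - 2*X*Y*Z - 2*Y**3 - Y**2*Z + 2*Y*Z**2 + Z**3.


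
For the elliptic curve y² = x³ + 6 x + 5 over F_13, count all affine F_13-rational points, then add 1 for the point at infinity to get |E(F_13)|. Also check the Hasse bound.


Affine points = {(1, 5), (1, 8), (2, 5), (2, 8), (5, 2), (5, 11), (6, 6), (6, 7), (7, 0), (10, 5), (10, 8)}; affine count = 11; |E(F_13)| = 12.

Discriminant check: Δ ∝ 4a³ + 27b² = 4·6³ + 27·5² = 4·216 + 27·25 ≡ 5 (mod 13). Nonzero ⇒ E is nonsingular.
For each x ∈ F_13, compute rhs = x³ + 6·x + 5 mod 13, then count y ∈ F_13 with y² ≡ rhs.
  x = 0: rhs = 5, matching y values: none (0 points).
  x = 1: rhs = 12, matching y values: 5, 8 (2 points).
  x = 2: rhs = 12, matching y values: 5, 8 (2 points).
  x = 3: rhs = 11, matching y values: none (0 points).
  x = 4: rhs = 2, matching y values: none (0 points).
  x = 5: rhs = 4, matching y values: 2, 11 (2 points).
  x = 6: rhs = 10, matching y values: 6, 7 (2 points).
  x = 7: rhs = 0, matching y values: 0 (1 points).
  x = 8: rhs = 6, matching y values: none (0 points).
  x = 9: rhs = 8, matching y values: none (0 points).
  x = 10: rhs = 12, matching y values: 5, 8 (2 points).
  x = 11: rhs = 11, matching y values: none (0 points).
  x = 12: rhs = 11, matching y values: none (0 points).
Total affine count: 11.
Full point count |E(F_13)| = 11 + 1 = 12.
Hasse bound: |12 − (13+1)| = |-2| = 2 ≤ 2√13 ≈ 7.2111 ✓.


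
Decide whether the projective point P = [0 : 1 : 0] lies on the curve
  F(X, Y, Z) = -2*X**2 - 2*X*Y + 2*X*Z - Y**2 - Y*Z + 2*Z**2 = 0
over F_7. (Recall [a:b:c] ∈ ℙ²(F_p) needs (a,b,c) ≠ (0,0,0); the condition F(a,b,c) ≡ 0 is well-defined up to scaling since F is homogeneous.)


F(0,1,0) ≡ 6 (mod 7); P is NOT on the curve.

Evaluate F(0, 1, 0) term-by-term (mod 7).
  -2*X**2 ↦ -2·0·1·1 = 0
  -2*X*Y ↦ -2·0·1·1 = 0
  2*X*Z ↦ 2·0·1·0 = 0
  -Y**2 ↦ -1·1·1·1 = -1
  -Y*Z ↦ -1·1·1·0 = 0
  2*Z**2 ↦ 2·1·1·0 = 0
Sum: F(0, 1, 0) = (0) + (0) + (0) + (-1) + (0) + (0) = -1.
Reducing mod 7: -1 ≡ 6 (mod 7).
Since F(a, b, c) ≡ 6 ≠ 0 (mod 7), P does NOT lie on the curve.


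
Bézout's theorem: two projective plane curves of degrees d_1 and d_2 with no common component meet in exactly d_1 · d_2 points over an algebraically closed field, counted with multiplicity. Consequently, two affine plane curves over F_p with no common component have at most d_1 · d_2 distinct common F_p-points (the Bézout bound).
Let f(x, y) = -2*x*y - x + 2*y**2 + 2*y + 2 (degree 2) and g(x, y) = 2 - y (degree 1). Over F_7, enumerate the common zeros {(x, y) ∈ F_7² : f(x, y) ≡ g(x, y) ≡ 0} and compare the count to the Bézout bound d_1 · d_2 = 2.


Common zeros: {(0, 2)}; count = 1; Bézout bound = 2.

deg(f) = 2, deg(g) = 1, so Bézout bound = 2.
Scan x ∈ F_7. For each x, list the y ∈ F_7 with f(x, y) ≡ 0 and those with g(x, y) ≡ 0 (mod 7); the common zeros in that column are the intersection.
  x = 0: f ≡ 0 at y ∈ {2, 4}; g ≡ 0 at y ∈ {2}; common: {2}.
  x = 1: f ≡ 0 at y ∈ ∅; g ≡ 0 at y ∈ {2}; common: ∅.
  x = 2: f ≡ 0 at y ∈ {0, 1}; g ≡ 0 at y ∈ {2}; common: ∅.
  x = 3: f ≡ 0 at y ∈ ∅; g ≡ 0 at y ∈ {2}; common: ∅.
  x = 4: f ≡ 0 at y ∈ ∅; g ≡ 0 at y ∈ {2}; common: ∅.
  x = 5: f ≡ 0 at y ∈ {5, 6}; g ≡ 0 at y ∈ {2}; common: ∅.
  x = 6: f ≡ 0 at y ∈ ∅; g ≡ 0 at y ∈ {2}; common: ∅.
Collecting: common zeros = {(0, 2)}, so the count is 1.
Comparison with the Bézout bound: 1 ≤ 2 = deg(f)·deg(g), as expected for curves with no common component (the affine F_7-count falls short of the bound because intersections may lie at infinity, over extension fields, or carry multiplicity).


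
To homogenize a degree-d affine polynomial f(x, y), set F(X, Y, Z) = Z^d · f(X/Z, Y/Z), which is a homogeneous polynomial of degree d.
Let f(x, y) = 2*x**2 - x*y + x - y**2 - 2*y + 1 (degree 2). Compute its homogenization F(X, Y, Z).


F(X, Y, Z) = 2*X**2 - X*Y + X*Z - Y**2 - 2*Y*Z + Z**2

deg(f) = 2.
Substitute x = X/Z, y = Y/Z into f, then multiply by Z^2.
  monomial 2·x^2·y^0 ↦ 2·X^2·Y^0·Z^0.
  monomial -1·x^1·y^1 ↦ -1·X^1·Y^1·Z^0.
  monomial 1·x^1·y^0 ↦ 1·X^1·Y^0·Z^1.
  monomial -1·x^0·y^2 ↦ -1·X^0·Y^2·Z^0.
  monomial -2·x^0·y^1 ↦ -2·X^0·Y^1·Z^1.
  monomial 1·x^0·y^0 ↦ 1·X^0·Y^0·Z^2.
Collecting: F(X, Y, Z) = 2*X**2 - X*Y + X*Z - Y**2 - 2*Y*Z + Z**2.


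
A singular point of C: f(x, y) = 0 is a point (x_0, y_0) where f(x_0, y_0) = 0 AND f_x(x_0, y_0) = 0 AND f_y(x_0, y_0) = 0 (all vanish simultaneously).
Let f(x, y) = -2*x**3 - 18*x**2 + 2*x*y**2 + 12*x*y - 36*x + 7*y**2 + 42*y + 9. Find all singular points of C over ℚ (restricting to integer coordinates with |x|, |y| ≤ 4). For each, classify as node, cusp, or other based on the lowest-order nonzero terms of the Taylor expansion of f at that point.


Singular points: {(-3, -3)}; classification: cusp.

Compute partial derivatives:
  f_x = -6*x**2 - 36*x + 2*y**2 + 12*y - 36.
  f_y = 4*x*y + 12*x + 14*y + 42.
Scan x_0 ∈ {−4, ..., 4}. For each x_0, f_y(x_0, y) is a polynomial in y; find its integer roots y ∈ {−4, ..., 4}, then test f_x and f at those candidates.
  x = -4: f_y(-4, y) = -2*y - 6; vanishes at y ∈ {-3}. (-4, -3): f_x = -6 ≠ 0.
  x = -3: f_y(-3, y) = 2*y + 6; vanishes at y ∈ {-3}. (-3, -3): f_x = 0, f = 0 — SINGULAR.
  x = -2: f_y(-2, y) = 6*y + 18; vanishes at y ∈ {-3}. (-2, -3): f_x = -6 ≠ 0.
  x = -1: f_y(-1, y) = 10*y + 30; vanishes at y ∈ {-3}. (-1, -3): f_x = -24 ≠ 0.
  x = 0: f_y(0, y) = 14*y + 42; vanishes at y ∈ {-3}. (0, -3): f_x = -54 ≠ 0.
  x = 1: f_y(1, y) = 18*y + 54; vanishes at y ∈ {-3}. (1, -3): f_x = -96 ≠ 0.
  x = 2: f_y(2, y) = 22*y + 66; vanishes at y ∈ {-3}. (2, -3): f_x = -150 ≠ 0.
  x = 3: f_y(3, y) = 26*y + 78; vanishes at y ∈ {-3}. (3, -3): f_x = -216 ≠ 0.
  x = 4: f_y(4, y) = 30*y + 90; vanishes at y ∈ {-3}. (4, -3): f_x = -294 ≠ 0.
Only singular point on the grid: (-3, -3).
Classify: substitute x = -3 + u, y = -3 + v and expand: f = -2*u**3 + 2*u*v**2 + v**2.
No constant or linear terms (consistent with a singular point). Quadratic part: v**2. Cubic part: -2*u**3 + 2*u*v**2.
The quadratic part v**2 is a perfect square, so there is a single (double) tangent line v = 0, i.e. y = -3. Restricting the cubic part to that line (v = 0) leaves -2*u**3 ≠ 0, so f is not divisible by v and the branch is v² ≈ 2*u**3 to lowest order — this is a cusp.
Classification: cusp.


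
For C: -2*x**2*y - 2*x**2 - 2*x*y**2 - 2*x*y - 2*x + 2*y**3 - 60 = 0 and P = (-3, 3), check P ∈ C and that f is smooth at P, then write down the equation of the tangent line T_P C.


Tangent line at P: 22*x + 78*y - 168 = 0.

Step 1: f(-3, 3) = 0, so P lies on C.
Step 2: partial derivatives
  f_x(x, y) = -4*x*y - 4*x - 2*y**2 - 2*y - 2, f_y(x, y) = -2*x**2 - 4*x*y - 2*x + 6*y**2.
  f_x(P) = 22, f_y(P) = 78 (gradient nonzero, so P is smooth).
Step 3: tangent line at P: 22·(x − -3) + 78·(y − 3) = 0.
Expanding: 22*x + 78*y - 168 = 0.


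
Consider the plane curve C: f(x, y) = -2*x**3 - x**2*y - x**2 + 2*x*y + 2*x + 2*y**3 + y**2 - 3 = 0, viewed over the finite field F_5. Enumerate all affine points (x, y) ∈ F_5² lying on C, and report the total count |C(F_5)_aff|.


Affine F_5-points: {(0, 1), (0, 3), (1, 1), (2, 4), (3, 0), (3, 1), (4, 2), (4, 3)}; count = 8.

For each of the 25 pairs (x, y) ∈ F_5², evaluate f(x, y) mod 5. Record the zeros.
  x = 0: [0↦2, 1↦0, 2↦2, 3↦0, 4↦1]  zeros at y ∈ {1, 3}
  x = 1: [0↦1, 1↦0, 2↦3, 3↦2, 4↦4]  zeros at y ∈ {1}
  x = 2: [0↦1, 1↦4, 2↦1, 3↦4, 4↦0]  zeros at y ∈ {4}
  x = 3: [0↦0, 1↦0, 2↦4, 3↦4, 4↦2]  zeros at y ∈ {0, 1}
  x = 4: [0↦1, 1↦1, 2↦0, 3↦0, 4↦3]  zeros at y ∈ {2, 3}
Collecting zeros: affine points = {(0, 1), (0, 3), (1, 1), (2, 4), (3, 0), (3, 1), (4, 2), (4, 3)}.
Total count |C(F_5)_aff| = 8.


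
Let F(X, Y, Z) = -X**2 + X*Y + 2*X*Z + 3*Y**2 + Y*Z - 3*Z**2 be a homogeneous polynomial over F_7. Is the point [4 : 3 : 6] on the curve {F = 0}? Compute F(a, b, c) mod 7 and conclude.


F(4,3,6) ≡ 2 (mod 7); P is NOT on the curve.

Evaluate F(4, 3, 6) term-by-term (mod 7).
  -X**2 ↦ -1·16·1·1 = -16
  X*Y ↦ 1·4·3·1 = 12
  2*X*Z ↦ 2·4·1·6 = 48
  3*Y**2 ↦ 3·1·9·1 = 27
  Y*Z ↦ 1·1·3·6 = 18
  -3*Z**2 ↦ -3·1·1·36 = -108
Sum: F(4, 3, 6) = (-16) + (12) + (48) + (27) + (18) + (-108) = -19.
Reducing mod 7: -19 ≡ 2 (mod 7).
Since F(a, b, c) ≡ 2 ≠ 0 (mod 7), P does NOT lie on the curve.


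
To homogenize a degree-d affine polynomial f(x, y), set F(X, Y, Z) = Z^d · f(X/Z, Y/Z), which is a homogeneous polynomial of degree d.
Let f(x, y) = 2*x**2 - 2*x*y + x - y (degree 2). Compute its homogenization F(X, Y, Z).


F(X, Y, Z) = 2*X**2 - 2*X*Y + X*Z - Y*Z

deg(f) = 2.
Substitute x = X/Z, y = Y/Z into f, then multiply by Z^2.
  monomial 2·x^2·y^0 ↦ 2·X^2·Y^0·Z^0.
  monomial -2·x^1·y^1 ↦ -2·X^1·Y^1·Z^0.
  monomial 1·x^1·y^0 ↦ 1·X^1·Y^0·Z^1.
  monomial -1·x^0·y^1 ↦ -1·X^0·Y^1·Z^1.
Collecting: F(X, Y, Z) = 2*X**2 - 2*X*Y + X*Z - Y*Z.


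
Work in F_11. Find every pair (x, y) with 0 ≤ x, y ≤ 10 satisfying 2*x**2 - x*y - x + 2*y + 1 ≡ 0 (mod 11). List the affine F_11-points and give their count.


Affine F_11-points: {(0, 5), (1, 9), (3, 5), (4, 9), (5, 8), (6, 3), (7, 3), (8, 0), (9, 0), (10, 6)}; count = 10.

For each of the 121 pairs (x, y) ∈ F_11², evaluate f(x, y) mod 11. Record the zeros.
  x = 0: [0↦1, 1↦3, 2↦5, 3↦7, 4↦9, 5↦0, 6↦2, 7↦4, 8↦6, 9↦8, 10↦10]  zeros at y ∈ {5}
  x = 1: [0↦2, 1↦3, 2↦4, 3↦5, 4↦6, 5↦7, 6↦8, 7↦9, 8↦10, 9↦0, 10↦1]  zeros at y ∈ {9}
  x = 2: [0↦7, 1↦7, 2↦7, 3↦7, 4↦7, 5↦7, 6↦7, 7↦7, 8↦7, 9↦7, 10↦7]  zeros at y ∈ ∅
  x = 3: [0↦5, 1↦4, 2↦3, 3↦2, 4↦1, 5↦0, 6↦10, 7↦9, 8↦8, 9↦7, 10↦6]  zeros at y ∈ {5}
  x = 4: [0↦7, 1↦5, 2↦3, 3↦1, 4↦10, 5↦8, 6↦6, 7↦4, 8↦2, 9↦0, 10↦9]  zeros at y ∈ {9}
  x = 5: [0↦2, 1↦10, 2↦7, 3↦4, 4↦1, 5↦9, 6↦6, 7↦3, 8↦0, 9↦8, 10↦5]  zeros at y ∈ {8}
  x = 6: [0↦1, 1↦8, 2↦4, 3↦0, 4↦7, 5↦3, 6↦10, 7↦6, 8↦2, 9↦9, 10↦5]  zeros at y ∈ {3}
  x = 7: [0↦4, 1↦10, 2↦5, 3↦0, 4↦6, 5↦1, 6↦7, 7↦2, 8↦8, 9↦3, 10↦9]  zeros at y ∈ {3}
  x = 8: [0↦0, 1↦5, 2↦10, 3↦4, 4↦9, 5↦3, 6↦8, 7↦2, 8↦7, 9↦1, 10↦6]  zeros at y ∈ {0}
  x = 9: [0↦0, 1↦4, 2↦8, 3↦1, 4↦5, 5↦9, 6↦2, 7↦6, 8↦10, 9↦3, 10↦7]  zeros at y ∈ {0}
  x = 10: [0↦4, 1↦7, 2↦10, 3↦2, 4↦5, 5↦8, 6↦0, 7↦3, 8↦6, 9↦9, 10↦1]  zeros at y ∈ {6}
Collecting zeros: affine points = {(0, 5), (1, 9), (3, 5), (4, 9), (5, 8), (6, 3), (7, 3), (8, 0), (9, 0), (10, 6)}.
Total count |C(F_11)_aff| = 10.


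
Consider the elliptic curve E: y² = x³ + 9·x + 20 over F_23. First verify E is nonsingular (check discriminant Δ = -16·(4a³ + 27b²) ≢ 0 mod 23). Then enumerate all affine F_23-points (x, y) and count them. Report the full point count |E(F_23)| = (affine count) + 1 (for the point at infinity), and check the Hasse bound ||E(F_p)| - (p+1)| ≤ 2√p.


Affine points = {(2, 0), (5, 11), (5, 12), (7, 9), (7, 14), (8, 11), (8, 12), (9, 5), (9, 18), (10, 11), (10, 12), (11, 1), (11, 22), (12, 4), (12, 19), (17, 7), (17, 16), (19, 9), (19, 14), (20, 9), (20, 14)}; affine count = 21; |E(F_23)| = 22.

Discriminant check: Δ ∝ 4a³ + 27b² = 4·9³ + 27·20² = 4·729 + 27·400 ≡ 8 (mod 23). Nonzero ⇒ E is nonsingular.
For each x ∈ F_23, compute rhs = x³ + 9·x + 20 mod 23, then count y ∈ F_23 with y² ≡ rhs.
  x = 0: rhs = 20, matching y values: none (0 points).
  x = 1: rhs = 7, matching y values: none (0 points).
  x = 2: rhs = 0, matching y values: 0 (1 points).
  x = 3: rhs = 5, matching y values: none (0 points).
  x = 4: rhs = 5, matching y values: none (0 points).
  x = 5: rhs = 6, matching y values: 11, 12 (2 points).
  x = 6: rhs = 14, matching y values: none (0 points).
  x = 7: rhs = 12, matching y values: 9, 14 (2 points).
  x = 8: rhs = 6, matching y values: 11, 12 (2 points).
  x = 9: rhs = 2, matching y values: 5, 18 (2 points).
  x = 10: rhs = 6, matching y values: 11, 12 (2 points).
  x = 11: rhs = 1, matching y values: 1, 22 (2 points).
  x = 12: rhs = 16, matching y values: 4, 19 (2 points).
  x = 13: rhs = 11, matching y values: none (0 points).
  x = 14: rhs = 15, matching y values: none (0 points).
  x = 15: rhs = 11, matching y values: none (0 points).
  x = 16: rhs = 5, matching y values: none (0 points).
  x = 17: rhs = 3, matching y values: 7, 16 (2 points).
  x = 18: rhs = 11, matching y values: none (0 points).
  x = 19: rhs = 12, matching y values: 9, 14 (2 points).
  x = 20: rhs = 12, matching y values: 9, 14 (2 points).
  x = 21: rhs = 17, matching y values: none (0 points).
  x = 22: rhs = 10, matching y values: none (0 points).
Total affine count: 21.
Full point count |E(F_23)| = 21 + 1 = 22.
Hasse bound: |22 − (23+1)| = |-2| = 2 ≤ 2√23 ≈ 9.5917 ✓.


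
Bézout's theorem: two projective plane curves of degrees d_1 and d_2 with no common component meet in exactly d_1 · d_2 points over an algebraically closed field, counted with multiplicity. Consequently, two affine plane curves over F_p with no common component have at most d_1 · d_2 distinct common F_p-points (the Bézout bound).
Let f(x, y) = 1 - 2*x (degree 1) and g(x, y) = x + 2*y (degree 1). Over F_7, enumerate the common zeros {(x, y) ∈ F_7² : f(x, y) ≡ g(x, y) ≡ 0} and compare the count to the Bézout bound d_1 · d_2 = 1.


Common zeros: {(4, 5)}; count = 1; Bézout bound = 1.

deg(f) = 1, deg(g) = 1, so Bézout bound = 1.
Scan x ∈ F_7. For each x, list the y ∈ F_7 with f(x, y) ≡ 0 and those with g(x, y) ≡ 0 (mod 7); the common zeros in that column are the intersection.
  x = 0: f ≡ 0 at y ∈ ∅; g ≡ 0 at y ∈ {0}; common: ∅.
  x = 1: f ≡ 0 at y ∈ ∅; g ≡ 0 at y ∈ {3}; common: ∅.
  x = 2: f ≡ 0 at y ∈ ∅; g ≡ 0 at y ∈ {6}; common: ∅.
  x = 3: f ≡ 0 at y ∈ ∅; g ≡ 0 at y ∈ {2}; common: ∅.
  x = 4: f ≡ 0 at y ∈ {0, 1, 2, 3, 4, 5, 6}; g ≡ 0 at y ∈ {5}; common: {5}.
  x = 5: f ≡ 0 at y ∈ ∅; g ≡ 0 at y ∈ {1}; common: ∅.
  x = 6: f ≡ 0 at y ∈ ∅; g ≡ 0 at y ∈ {4}; common: ∅.
Collecting: common zeros = {(4, 5)}, so the count is 1.
Comparison with the Bézout bound: 1 ≤ 1 = deg(f)·deg(g), as expected for curves with no common component (the bound is attained).


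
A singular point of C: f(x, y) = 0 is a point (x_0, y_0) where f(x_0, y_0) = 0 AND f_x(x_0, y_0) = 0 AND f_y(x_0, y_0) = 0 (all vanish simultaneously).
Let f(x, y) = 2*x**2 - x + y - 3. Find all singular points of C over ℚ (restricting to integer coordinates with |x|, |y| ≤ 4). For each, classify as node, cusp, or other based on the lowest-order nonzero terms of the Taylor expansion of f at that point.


No singular points in the scanned grid; C is smooth there.

Compute partial derivatives:
  f_x = 4*x - 1.
  f_y = 1.
f_y = 1 is a nonzero constant, so f_y never vanishes: no point (x, y) can satisfy f = f_x = f_y = 0. In particular no (x, y) ∈ {−4, ..., 4}² is singular; the curve is smooth.


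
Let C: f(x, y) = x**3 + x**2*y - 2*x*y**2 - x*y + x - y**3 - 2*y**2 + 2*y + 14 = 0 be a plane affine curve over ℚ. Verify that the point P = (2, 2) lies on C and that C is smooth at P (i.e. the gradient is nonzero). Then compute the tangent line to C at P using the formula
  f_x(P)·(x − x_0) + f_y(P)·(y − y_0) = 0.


Tangent line at P: 11*x - 32*y + 42 = 0.

Step 1: f(2, 2) = 0, so P lies on C.
Step 2: partial derivatives
  f_x(x, y) = 3*x**2 + 2*x*y - 2*y**2 - y + 1, f_y(x, y) = x**2 - 4*x*y - x - 3*y**2 - 4*y + 2.
  f_x(P) = 11, f_y(P) = -32 (gradient nonzero, so P is smooth).
Step 3: tangent line at P: 11·(x − 2) + -32·(y − 2) = 0.
Expanding: 11*x - 32*y + 42 = 0.


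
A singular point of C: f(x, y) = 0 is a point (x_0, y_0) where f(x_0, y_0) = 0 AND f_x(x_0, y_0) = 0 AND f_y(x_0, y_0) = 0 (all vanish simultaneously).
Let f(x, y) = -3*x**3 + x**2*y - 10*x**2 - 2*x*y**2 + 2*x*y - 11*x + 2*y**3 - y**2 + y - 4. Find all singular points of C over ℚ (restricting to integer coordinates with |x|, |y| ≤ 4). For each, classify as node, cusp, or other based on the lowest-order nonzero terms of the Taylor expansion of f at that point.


Singular points: {(-1, 0)}; classification: node.

Compute partial derivatives:
  f_x = -9*x**2 + 2*x*y - 20*x - 2*y**2 + 2*y - 11.
  f_y = x**2 - 4*x*y + 2*x + 6*y**2 - 2*y + 1.
Scan x_0 ∈ {−4, ..., 4}. For each x_0, f_y(x_0, y) is a polynomial in y; find its integer roots y ∈ {−4, ..., 4}, then test f_x and f at those candidates.
  x = -4: f_y(-4, y) = 6*y**2 + 14*y + 9; no integer root y with |y| ≤ 4.
  x = -3: f_y(-3, y) = 6*y**2 + 10*y + 4; vanishes at y ∈ {-1}. (-3, -1): f_x = -30 ≠ 0.
  x = -2: f_y(-2, y) = 6*y**2 + 6*y + 1; no integer root y with |y| ≤ 4.
  x = -1: f_y(-1, y) = 6*y**2 + 2*y; vanishes at y ∈ {0}. (-1, 0): f_x = 0, f = 0 — SINGULAR.
  x = 0: f_y(0, y) = 6*y**2 - 2*y + 1; no integer root y with |y| ≤ 4.
  x = 1: f_y(1, y) = 6*y**2 - 6*y + 4; no integer root y with |y| ≤ 4.
  x = 2: f_y(2, y) = 6*y**2 - 10*y + 9; no integer root y with |y| ≤ 4.
  x = 3: f_y(3, y) = 6*y**2 - 14*y + 16; no integer root y with |y| ≤ 4.
  x = 4: f_y(4, y) = 6*y**2 - 18*y + 25; no integer root y with |y| ≤ 4.
Only singular point on the grid: (-1, 0).
Classify: substitute x = -1 + u, y = 0 + v and expand: f = -3*u**3 + u**2*v - u**2 - 2*u*v**2 + 2*v**3 + v**2.
No constant or linear terms (consistent with a singular point). Quadratic part: -u**2 + v**2. Cubic part: -3*u**3 + u**2*v - 2*u*v**2 + 2*v**3.
The quadratic part v**2 - u**2 = (v − u)(v + u) splits into two distinct linear factors, so there are two distinct tangent lines y − 0 = ±(x − -1) — this is a node (ordinary double point).
Classification: node.


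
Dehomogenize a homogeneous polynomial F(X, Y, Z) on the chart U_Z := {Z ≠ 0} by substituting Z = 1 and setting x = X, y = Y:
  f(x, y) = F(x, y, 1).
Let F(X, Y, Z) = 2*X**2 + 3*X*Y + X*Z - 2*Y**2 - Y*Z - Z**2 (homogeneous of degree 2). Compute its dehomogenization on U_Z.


f(x, y) = 2*x**2 + 3*x*y + x - 2*y**2 - y - 1

On U_Z we set Z = 1. Each monomial c·X^i·Y^j·Z^k in F becomes c·x^i·y^j·1^k = c·x^i·y^j.
Substituting Z = 1: F(X, Y, 1) = 2*x**2 + 3*x*y + x - 2*y**2 - y - 1.
Note: deg(f) ≤ deg(F) = 2; strict inequality happens when F is divisible by Z (lost terms).


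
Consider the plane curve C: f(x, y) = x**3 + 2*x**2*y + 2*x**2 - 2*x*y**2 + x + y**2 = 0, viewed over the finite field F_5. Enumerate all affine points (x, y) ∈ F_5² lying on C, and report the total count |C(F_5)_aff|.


Affine F_5-points: {(0, 0), (1, 1), (2, 3), (3, 4), (4, 0), (4, 1)}; count = 6.

For each of the 25 pairs (x, y) ∈ F_5², evaluate f(x, y) mod 5. Record the zeros.
  x = 0: [0↦0, 1↦1, 2↦4, 3↦4, 4↦1]  zeros at y ∈ {0}
  x = 1: [0↦4, 1↦0, 2↦4, 3↦1, 4↦1]  zeros at y ∈ {1}
  x = 2: [0↦3, 1↦3, 2↦2, 3↦0, 4↦2]  zeros at y ∈ {3}
  x = 3: [0↦3, 1↦1, 2↦4, 3↦2, 4↦0]  zeros at y ∈ {4}
  x = 4: [0↦0, 1↦0, 2↦1, 3↦3, 4↦1]  zeros at y ∈ {0, 1}
Collecting zeros: affine points = {(0, 0), (1, 1), (2, 3), (3, 4), (4, 0), (4, 1)}.
Total count |C(F_5)_aff| = 6.


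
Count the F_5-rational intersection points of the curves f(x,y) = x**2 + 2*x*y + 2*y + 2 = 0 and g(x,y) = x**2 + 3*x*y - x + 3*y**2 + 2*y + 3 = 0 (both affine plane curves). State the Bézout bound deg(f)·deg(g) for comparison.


Common zeros: {(1, 3), (2, 4)}; count = 2; Bézout bound = 4.

deg(f) = 2, deg(g) = 2, so Bézout bound = 4.
Scan x ∈ F_5. For each x, list the y ∈ F_5 with f(x, y) ≡ 0 and those with g(x, y) ≡ 0 (mod 5); the common zeros in that column are the intersection.
  x = 0: f ≡ 0 at y ∈ {4}; g ≡ 0 at y ∈ ∅; common: ∅.
  x = 1: f ≡ 0 at y ∈ {3}; g ≡ 0 at y ∈ {2, 3}; common: {3}.
  x = 2: f ≡ 0 at y ∈ {4}; g ≡ 0 at y ∈ {0, 4}; common: {4}.
  x = 3: f ≡ 0 at y ∈ {3}; g ≡ 0 at y ∈ ∅; common: ∅.
  x = 4: f ≡ 0 at y ∈ ∅; g ≡ 0 at y ∈ {0, 2}; common: ∅.
Collecting: common zeros = {(1, 3), (2, 4)}, so the count is 2.
Comparison with the Bézout bound: 2 ≤ 4 = deg(f)·deg(g), as expected for curves with no common component (the affine F_5-count falls short of the bound because intersections may lie at infinity, over extension fields, or carry multiplicity).


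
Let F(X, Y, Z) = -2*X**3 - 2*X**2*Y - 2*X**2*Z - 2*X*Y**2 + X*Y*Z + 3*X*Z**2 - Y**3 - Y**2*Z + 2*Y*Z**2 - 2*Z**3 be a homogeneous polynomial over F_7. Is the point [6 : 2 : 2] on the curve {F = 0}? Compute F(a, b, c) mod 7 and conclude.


F(6,2,2) ≡ 5 (mod 7); P is NOT on the curve.

Evaluate F(6, 2, 2) term-by-term (mod 7).
  -2*X**3 ↦ -2·216·1·1 = -432
  -2*X**2*Y ↦ -2·36·2·1 = -144
  -2*X**2*Z ↦ -2·36·1·2 = -144
  -2*X*Y**2 ↦ -2·6·4·1 = -48
  X*Y*Z ↦ 1·6·2·2 = 24
  3*X*Z**2 ↦ 3·6·1·4 = 72
  -Y**3 ↦ -1·1·8·1 = -8
  -Y**2*Z ↦ -1·1·4·2 = -8
  2*Y*Z**2 ↦ 2·1·2·4 = 16
  -2*Z**3 ↦ -2·1·1·8 = -16
Sum: F(6, 2, 2) = (-432) + (-144) + (-144) + (-48) + (24) + (72) + (-8) + (-8) + (16) + (-16) = -688.
Reducing mod 7: -688 ≡ 5 (mod 7).
Since F(a, b, c) ≡ 5 ≠ 0 (mod 7), P does NOT lie on the curve.


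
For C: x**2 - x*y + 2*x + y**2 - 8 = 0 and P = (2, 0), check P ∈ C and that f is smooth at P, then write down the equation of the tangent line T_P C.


Tangent line at P: 6*x - 2*y - 12 = 0.

Step 1: f(2, 0) = 0, so P lies on C.
Step 2: partial derivatives
  f_x(x, y) = 2*x - y + 2, f_y(x, y) = -x + 2*y.
  f_x(P) = 6, f_y(P) = -2 (gradient nonzero, so P is smooth).
Step 3: tangent line at P: 6·(x − 2) + -2·(y − 0) = 0.
Expanding: 6*x - 2*y - 12 = 0.


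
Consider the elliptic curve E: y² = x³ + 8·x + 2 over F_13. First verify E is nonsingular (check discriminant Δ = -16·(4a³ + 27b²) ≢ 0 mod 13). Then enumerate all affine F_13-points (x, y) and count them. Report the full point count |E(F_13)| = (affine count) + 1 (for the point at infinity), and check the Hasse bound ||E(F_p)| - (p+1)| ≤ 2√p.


Affine points = {(2, 0), (3, 1), (3, 12), (9, 6), (9, 7), (10, 4), (10, 9), (11, 2), (11, 11)}; affine count = 9; |E(F_13)| = 10.

Discriminant check: Δ ∝ 4a³ + 27b² = 4·8³ + 27·2² = 4·512 + 27·4 ≡ 11 (mod 13). Nonzero ⇒ E is nonsingular.
For each x ∈ F_13, compute rhs = x³ + 8·x + 2 mod 13, then count y ∈ F_13 with y² ≡ rhs.
  x = 0: rhs = 2, matching y values: none (0 points).
  x = 1: rhs = 11, matching y values: none (0 points).
  x = 2: rhs = 0, matching y values: 0 (1 points).
  x = 3: rhs = 1, matching y values: 1, 12 (2 points).
  x = 4: rhs = 7, matching y values: none (0 points).
  x = 5: rhs = 11, matching y values: none (0 points).
  x = 6: rhs = 6, matching y values: none (0 points).
  x = 7: rhs = 11, matching y values: none (0 points).
  x = 8: rhs = 6, matching y values: none (0 points).
  x = 9: rhs = 10, matching y values: 6, 7 (2 points).
  x = 10: rhs = 3, matching y values: 4, 9 (2 points).
  x = 11: rhs = 4, matching y values: 2, 11 (2 points).
  x = 12: rhs = 6, matching y values: none (0 points).
Total affine count: 9.
Full point count |E(F_13)| = 9 + 1 = 10.
Hasse bound: |10 − (13+1)| = |-4| = 4 ≤ 2√13 ≈ 7.2111 ✓.


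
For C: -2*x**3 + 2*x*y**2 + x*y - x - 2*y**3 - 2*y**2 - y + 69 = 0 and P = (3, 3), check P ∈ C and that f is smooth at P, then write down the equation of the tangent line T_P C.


Tangent line at P: -34*x - 28*y + 186 = 0.

Step 1: f(3, 3) = 0, so P lies on C.
Step 2: partial derivatives
  f_x(x, y) = -6*x**2 + 2*y**2 + y - 1, f_y(x, y) = 4*x*y + x - 6*y**2 - 4*y - 1.
  f_x(P) = -34, f_y(P) = -28 (gradient nonzero, so P is smooth).
Step 3: tangent line at P: -34·(x − 3) + -28·(y − 3) = 0.
Expanding: -34*x - 28*y + 186 = 0.


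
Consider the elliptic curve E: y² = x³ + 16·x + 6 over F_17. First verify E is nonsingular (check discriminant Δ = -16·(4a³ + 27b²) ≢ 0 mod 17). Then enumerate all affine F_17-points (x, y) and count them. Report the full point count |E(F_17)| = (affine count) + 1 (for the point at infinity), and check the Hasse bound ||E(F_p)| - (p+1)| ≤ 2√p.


Affine points = {(3, 8), (3, 9), (4, 7), (4, 10), (7, 6), (7, 11), (8, 0), (11, 0), (14, 4), (14, 13), (15, 0)}; affine count = 11; |E(F_17)| = 12.

Discriminant check: Δ ∝ 4a³ + 27b² = 4·16³ + 27·6² = 4·4096 + 27·36 ≡ 16 (mod 17). Nonzero ⇒ E is nonsingular.
For each x ∈ F_17, compute rhs = x³ + 16·x + 6 mod 17, then count y ∈ F_17 with y² ≡ rhs.
  x = 0: rhs = 6, matching y values: none (0 points).
  x = 1: rhs = 6, matching y values: none (0 points).
  x = 2: rhs = 12, matching y values: none (0 points).
  x = 3: rhs = 13, matching y values: 8, 9 (2 points).
  x = 4: rhs = 15, matching y values: 7, 10 (2 points).
  x = 5: rhs = 7, matching y values: none (0 points).
  x = 6: rhs = 12, matching y values: none (0 points).
  x = 7: rhs = 2, matching y values: 6, 11 (2 points).
  x = 8: rhs = 0, matching y values: 0 (1 points).
  x = 9: rhs = 12, matching y values: none (0 points).
  x = 10: rhs = 10, matching y values: none (0 points).
  x = 11: rhs = 0, matching y values: 0 (1 points).
  x = 12: rhs = 5, matching y values: none (0 points).
  x = 13: rhs = 14, matching y values: none (0 points).
  x = 14: rhs = 16, matching y values: 4, 13 (2 points).
  x = 15: rhs = 0, matching y values: 0 (1 points).
  x = 16: rhs = 6, matching y values: none (0 points).
Total affine count: 11.
Full point count |E(F_17)| = 11 + 1 = 12.
Hasse bound: |12 − (17+1)| = |-6| = 6 ≤ 2√17 ≈ 8.2462 ✓.


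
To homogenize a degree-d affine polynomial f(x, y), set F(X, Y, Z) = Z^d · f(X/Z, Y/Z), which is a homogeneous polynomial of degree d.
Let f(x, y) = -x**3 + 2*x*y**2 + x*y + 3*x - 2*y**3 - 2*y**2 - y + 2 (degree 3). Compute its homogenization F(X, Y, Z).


F(X, Y, Z) = -X**3 + 2*X*Y**2 + X*Y*Z + 3*X*Z**2 - 2*Y**3 - 2*Y**2*Z - Y*Z**2 + 2*Z**3

deg(f) = 3.
Substitute x = X/Z, y = Y/Z into f, then multiply by Z^3.
  monomial -1·x^3·y^0 ↦ -1·X^3·Y^0·Z^0.
  monomial 2·x^1·y^2 ↦ 2·X^1·Y^2·Z^0.
  monomial 1·x^1·y^1 ↦ 1·X^1·Y^1·Z^1.
  monomial 3·x^1·y^0 ↦ 3·X^1·Y^0·Z^2.
  monomial -2·x^0·y^3 ↦ -2·X^0·Y^3·Z^0.
  monomial -2·x^0·y^2 ↦ -2·X^0·Y^2·Z^1.
  monomial -1·x^0·y^1 ↦ -1·X^0·Y^1·Z^2.
  monomial 2·x^0·y^0 ↦ 2·X^0·Y^0·Z^3.
Collecting: F(X, Y, Z) = -X**3 + 2*X*Y**2 + X*Y*Z + 3*X*Z**2 - 2*Y**3 - 2*Y**2*Z - Y*Z**2 + 2*Z**3.


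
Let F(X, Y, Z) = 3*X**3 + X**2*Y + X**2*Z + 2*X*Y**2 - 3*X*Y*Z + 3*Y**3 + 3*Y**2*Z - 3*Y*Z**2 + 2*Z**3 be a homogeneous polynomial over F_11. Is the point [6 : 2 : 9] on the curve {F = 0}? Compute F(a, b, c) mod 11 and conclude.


F(6,2,9) ≡ 2 (mod 11); P is NOT on the curve.

Evaluate F(6, 2, 9) term-by-term (mod 11).
  3*X**3 ↦ 3·216·1·1 = 648
  X**2*Y ↦ 1·36·2·1 = 72
  X**2*Z ↦ 1·36·1·9 = 324
  2*X*Y**2 ↦ 2·6·4·1 = 48
  -3*X*Y*Z ↦ -3·6·2·9 = -324
  3*Y**3 ↦ 3·1·8·1 = 24
  3*Y**2*Z ↦ 3·1·4·9 = 108
  -3*Y*Z**2 ↦ -3·1·2·81 = -486
  2*Z**3 ↦ 2·1·1·729 = 1458
Sum: F(6, 2, 9) = (648) + (72) + (324) + (48) + (-324) + (24) + (108) + (-486) + (1458) = 1872.
Reducing mod 11: 1872 ≡ 2 (mod 11).
Since F(a, b, c) ≡ 2 ≠ 0 (mod 11), P does NOT lie on the curve.


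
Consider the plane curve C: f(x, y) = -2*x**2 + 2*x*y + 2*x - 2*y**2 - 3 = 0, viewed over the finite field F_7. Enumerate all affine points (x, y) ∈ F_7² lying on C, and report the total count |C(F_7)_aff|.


Affine F_7-points: {(0, 3), (0, 4), (1, 2), (1, 6), (2, 0), (2, 2), (3, 5), (4, 1), (4, 3), (5, 1), (5, 4), (6, 0), (6, 6)}; count = 13.

For each of the 49 pairs (x, y) ∈ F_7², evaluate f(x, y) mod 7. Record the zeros.
  x = 0: [0↦4, 1↦2, 2↦3, 3↦0, 4↦0, 5↦3, 6↦2]  zeros at y ∈ {3, 4}
  x = 1: [0↦4, 1↦4, 2↦0, 3↦6, 4↦1, 5↦6, 6↦0]  zeros at y ∈ {2, 6}
  x = 2: [0↦0, 1↦2, 2↦0, 3↦1, 4↦5, 5↦5, 6↦1]  zeros at y ∈ {0, 2}
  x = 3: [0↦6, 1↦3, 2↦3, 3↦6, 4↦5, 5↦0, 6↦5]  zeros at y ∈ {5}
  x = 4: [0↦1, 1↦0, 2↦2, 3↦0, 4↦1, 5↦5, 6↦5]  zeros at y ∈ {1, 3}
  x = 5: [0↦6, 1↦0, 2↦4, 3↦4, 4↦0, 5↦6, 6↦1]  zeros at y ∈ {1, 4}
  x = 6: [0↦0, 1↦3, 2↦2, 3↦4, 4↦2, 5↦3, 6↦0]  zeros at y ∈ {0, 6}
Collecting zeros: affine points = {(0, 3), (0, 4), (1, 2), (1, 6), (2, 0), (2, 2), (3, 5), (4, 1), (4, 3), (5, 1), (5, 4), (6, 0), (6, 6)}.
Total count |C(F_7)_aff| = 13.


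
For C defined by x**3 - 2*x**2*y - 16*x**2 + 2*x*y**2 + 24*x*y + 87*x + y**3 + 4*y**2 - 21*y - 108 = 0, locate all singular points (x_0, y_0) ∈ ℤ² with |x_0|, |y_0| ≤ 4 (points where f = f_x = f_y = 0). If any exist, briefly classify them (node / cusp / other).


Singular points: {(3, -3)}; classification: node.

Compute partial derivatives:
  f_x = 3*x**2 - 4*x*y - 32*x + 2*y**2 + 24*y + 87.
  f_y = -2*x**2 + 4*x*y + 24*x + 3*y**2 + 8*y - 21.
Scan x_0 ∈ {−4, ..., 4}. For each x_0, f_y(x_0, y) is a polynomial in y; find its integer roots y ∈ {−4, ..., 4}, then test f_x and f at those candidates.
  x = -4: f_y(-4, y) = 3*y**2 - 8*y - 149; no integer root y with |y| ≤ 4.
  x = -3: f_y(-3, y) = 3*y**2 - 4*y - 111; no integer root y with |y| ≤ 4.
  x = -2: f_y(-2, y) = 3*y**2 - 77; no integer root y with |y| ≤ 4.
  x = -1: f_y(-1, y) = 3*y**2 + 4*y - 47; no integer root y with |y| ≤ 4.
  x = 0: f_y(0, y) = 3*y**2 + 8*y - 21; no integer root y with |y| ≤ 4.
  x = 1: f_y(1, y) = 3*y**2 + 12*y + 1; no integer root y with |y| ≤ 4.
  x = 2: f_y(2, y) = 3*y**2 + 16*y + 19; no integer root y with |y| ≤ 4.
  x = 3: f_y(3, y) = 3*y**2 + 20*y + 33; vanishes at y ∈ {-3}. (3, -3): f_x = 0, f = 0 — SINGULAR.
  x = 4: f_y(4, y) = 3*y**2 + 24*y + 43; no integer root y with |y| ≤ 4.
Only singular point on the grid: (3, -3).
Classify: substitute x = 3 + u, y = -3 + v and expand: f = u**3 - 2*u**2*v - u**2 + 2*u*v**2 + v**3 + v**2.
No constant or linear terms (consistent with a singular point). Quadratic part: -u**2 + v**2. Cubic part: u**3 - 2*u**2*v + 2*u*v**2 + v**3.
The quadratic part v**2 - u**2 = (v − u)(v + u) splits into two distinct linear factors, so there are two distinct tangent lines y − -3 = ±(x − 3) — this is a node (ordinary double point).
Classification: node.


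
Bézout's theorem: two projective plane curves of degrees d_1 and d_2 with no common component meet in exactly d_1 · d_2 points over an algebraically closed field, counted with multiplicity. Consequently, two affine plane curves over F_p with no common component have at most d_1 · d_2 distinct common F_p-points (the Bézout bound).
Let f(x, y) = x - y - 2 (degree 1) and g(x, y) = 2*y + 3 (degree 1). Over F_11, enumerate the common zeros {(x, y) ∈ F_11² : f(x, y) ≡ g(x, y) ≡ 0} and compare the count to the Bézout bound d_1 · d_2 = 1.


Common zeros: {(6, 4)}; count = 1; Bézout bound = 1.

deg(f) = 1, deg(g) = 1, so Bézout bound = 1.
Scan x ∈ F_11. For each x, list the y ∈ F_11 with f(x, y) ≡ 0 and those with g(x, y) ≡ 0 (mod 11); the common zeros in that column are the intersection.
  x = 0: f ≡ 0 at y ∈ {9}; g ≡ 0 at y ∈ {4}; common: ∅.
  x = 1: f ≡ 0 at y ∈ {10}; g ≡ 0 at y ∈ {4}; common: ∅.
  x = 2: f ≡ 0 at y ∈ {0}; g ≡ 0 at y ∈ {4}; common: ∅.
  x = 3: f ≡ 0 at y ∈ {1}; g ≡ 0 at y ∈ {4}; common: ∅.
  x = 4: f ≡ 0 at y ∈ {2}; g ≡ 0 at y ∈ {4}; common: ∅.
  x = 5: f ≡ 0 at y ∈ {3}; g ≡ 0 at y ∈ {4}; common: ∅.
  x = 6: f ≡ 0 at y ∈ {4}; g ≡ 0 at y ∈ {4}; common: {4}.
  x = 7: f ≡ 0 at y ∈ {5}; g ≡ 0 at y ∈ {4}; common: ∅.
  x = 8: f ≡ 0 at y ∈ {6}; g ≡ 0 at y ∈ {4}; common: ∅.
  x = 9: f ≡ 0 at y ∈ {7}; g ≡ 0 at y ∈ {4}; common: ∅.
  x = 10: f ≡ 0 at y ∈ {8}; g ≡ 0 at y ∈ {4}; common: ∅.
Collecting: common zeros = {(6, 4)}, so the count is 1.
Comparison with the Bézout bound: 1 ≤ 1 = deg(f)·deg(g), as expected for curves with no common component (the bound is attained).


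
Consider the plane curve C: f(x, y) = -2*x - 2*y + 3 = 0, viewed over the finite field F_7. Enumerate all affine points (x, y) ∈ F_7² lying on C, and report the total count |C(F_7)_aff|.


Affine F_7-points: {(0, 5), (1, 4), (2, 3), (3, 2), (4, 1), (5, 0), (6, 6)}; count = 7.

For each of the 49 pairs (x, y) ∈ F_7², evaluate f(x, y) mod 7. Record the zeros.
  x = 0: [0↦3, 1↦1, 2↦6, 3↦4, 4↦2, 5↦0, 6↦5]  zeros at y ∈ {5}
  x = 1: [0↦1, 1↦6, 2↦4, 3↦2, 4↦0, 5↦5, 6↦3]  zeros at y ∈ {4}
  x = 2: [0↦6, 1↦4, 2↦2, 3↦0, 4↦5, 5↦3, 6↦1]  zeros at y ∈ {3}
  x = 3: [0↦4, 1↦2, 2↦0, 3↦5, 4↦3, 5↦1, 6↦6]  zeros at y ∈ {2}
  x = 4: [0↦2, 1↦0, 2↦5, 3↦3, 4↦1, 5↦6, 6↦4]  zeros at y ∈ {1}
  x = 5: [0↦0, 1↦5, 2↦3, 3↦1, 4↦6, 5↦4, 6↦2]  zeros at y ∈ {0}
  x = 6: [0↦5, 1↦3, 2↦1, 3↦6, 4↦4, 5↦2, 6↦0]  zeros at y ∈ {6}
Collecting zeros: affine points = {(0, 5), (1, 4), (2, 3), (3, 2), (4, 1), (5, 0), (6, 6)}.
Total count |C(F_7)_aff| = 7.


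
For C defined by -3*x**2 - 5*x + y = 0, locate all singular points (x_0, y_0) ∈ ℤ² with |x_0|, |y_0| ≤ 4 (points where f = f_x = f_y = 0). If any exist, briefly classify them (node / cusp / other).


No singular points in the scanned grid; C is smooth there.

Compute partial derivatives:
  f_x = -6*x - 5.
  f_y = 1.
f_y = 1 is a nonzero constant, so f_y never vanishes: no point (x, y) can satisfy f = f_x = f_y = 0. In particular no (x, y) ∈ {−4, ..., 4}² is singular; the curve is smooth.


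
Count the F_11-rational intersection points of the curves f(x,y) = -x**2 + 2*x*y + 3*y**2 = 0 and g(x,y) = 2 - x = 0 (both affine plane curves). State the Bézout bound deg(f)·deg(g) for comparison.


Common zeros: {(2, 8), (2, 9)}; count = 2; Bézout bound = 2.

deg(f) = 2, deg(g) = 1, so Bézout bound = 2.
Scan x ∈ F_11. For each x, list the y ∈ F_11 with f(x, y) ≡ 0 and those with g(x, y) ≡ 0 (mod 11); the common zeros in that column are the intersection.
  x = 0: f ≡ 0 at y ∈ {0}; g ≡ 0 at y ∈ ∅; common: ∅.
  x = 1: f ≡ 0 at y ∈ {4, 10}; g ≡ 0 at y ∈ ∅; common: ∅.
  x = 2: f ≡ 0 at y ∈ {8, 9}; g ≡ 0 at y ∈ {0, 1, 2, 3, 4, 5, 6, 7, 8, 9, 10}; common: {8, 9}.
  x = 3: f ≡ 0 at y ∈ {1, 8}; g ≡ 0 at y ∈ ∅; common: ∅.
  x = 4: f ≡ 0 at y ∈ {5, 7}; g ≡ 0 at y ∈ ∅; common: ∅.
  x = 5: f ≡ 0 at y ∈ {6, 9}; g ≡ 0 at y ∈ ∅; common: ∅.
  x = 6: f ≡ 0 at y ∈ {2, 5}; g ≡ 0 at y ∈ ∅; common: ∅.
  x = 7: f ≡ 0 at y ∈ {4, 6}; g ≡ 0 at y ∈ ∅; common: ∅.
  x = 8: f ≡ 0 at y ∈ {3, 10}; g ≡ 0 at y ∈ ∅; common: ∅.
  x = 9: f ≡ 0 at y ∈ {2, 3}; g ≡ 0 at y ∈ ∅; common: ∅.
  x = 10: f ≡ 0 at y ∈ {1, 7}; g ≡ 0 at y ∈ ∅; common: ∅.
Collecting: common zeros = {(2, 8), (2, 9)}, so the count is 2.
Comparison with the Bézout bound: 2 ≤ 2 = deg(f)·deg(g), as expected for curves with no common component (the bound is attained).


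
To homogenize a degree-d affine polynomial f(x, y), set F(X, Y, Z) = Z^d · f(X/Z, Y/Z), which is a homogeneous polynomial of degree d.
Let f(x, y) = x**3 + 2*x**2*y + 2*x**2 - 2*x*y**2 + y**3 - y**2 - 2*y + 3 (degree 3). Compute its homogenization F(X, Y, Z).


F(X, Y, Z) = X**3 + 2*X**2*Y + 2*X**2*Z - 2*X*Y**2 + Y**3 - Y**2*Z - 2*Y*Z**2 + 3*Z**3

deg(f) = 3.
Substitute x = X/Z, y = Y/Z into f, then multiply by Z^3.
  monomial 1·x^3·y^0 ↦ 1·X^3·Y^0·Z^0.
  monomial 2·x^2·y^1 ↦ 2·X^2·Y^1·Z^0.
  monomial 2·x^2·y^0 ↦ 2·X^2·Y^0·Z^1.
  monomial -2·x^1·y^2 ↦ -2·X^1·Y^2·Z^0.
  monomial 1·x^0·y^3 ↦ 1·X^0·Y^3·Z^0.
  monomial -1·x^0·y^2 ↦ -1·X^0·Y^2·Z^1.
  monomial -2·x^0·y^1 ↦ -2·X^0·Y^1·Z^2.
  monomial 3·x^0·y^0 ↦ 3·X^0·Y^0·Z^3.
Collecting: F(X, Y, Z) = X**3 + 2*X**2*Y + 2*X**2*Z - 2*X*Y**2 + Y**3 - Y**2*Z - 2*Y*Z**2 + 3*Z**3.


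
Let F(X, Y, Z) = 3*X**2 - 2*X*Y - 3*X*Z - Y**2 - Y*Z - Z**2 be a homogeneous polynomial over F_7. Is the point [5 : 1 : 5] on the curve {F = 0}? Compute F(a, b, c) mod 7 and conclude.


F(5,1,5) ≡ 1 (mod 7); P is NOT on the curve.

Evaluate F(5, 1, 5) term-by-term (mod 7).
  3*X**2 ↦ 3·25·1·1 = 75
  -2*X*Y ↦ -2·5·1·1 = -10
  -3*X*Z ↦ -3·5·1·5 = -75
  -Y**2 ↦ -1·1·1·1 = -1
  -Y*Z ↦ -1·1·1·5 = -5
  -Z**2 ↦ -1·1·1·25 = -25
Sum: F(5, 1, 5) = (75) + (-10) + (-75) + (-1) + (-5) + (-25) = -41.
Reducing mod 7: -41 ≡ 1 (mod 7).
Since F(a, b, c) ≡ 1 ≠ 0 (mod 7), P does NOT lie on the curve.


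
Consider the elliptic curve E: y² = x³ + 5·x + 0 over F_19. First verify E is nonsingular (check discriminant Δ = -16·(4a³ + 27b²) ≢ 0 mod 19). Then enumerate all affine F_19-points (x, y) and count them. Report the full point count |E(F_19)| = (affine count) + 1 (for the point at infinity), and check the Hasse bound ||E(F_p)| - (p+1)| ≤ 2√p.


Affine points = {(0, 0), (1, 5), (1, 14), (3, 2), (3, 17), (5, 6), (5, 13), (7, 6), (7, 13), (8, 1), (8, 18), (10, 9), (10, 10), (13, 1), (13, 18), (15, 7), (15, 12), (17, 1), (17, 18)}; affine count = 19; |E(F_19)| = 20.

Discriminant check: Δ ∝ 4a³ + 27b² = 4·5³ + 27·0² = 4·125 + 27·0 ≡ 6 (mod 19). Nonzero ⇒ E is nonsingular.
For each x ∈ F_19, compute rhs = x³ + 5·x + 0 mod 19, then count y ∈ F_19 with y² ≡ rhs.
  x = 0: rhs = 0, matching y values: 0 (1 points).
  x = 1: rhs = 6, matching y values: 5, 14 (2 points).
  x = 2: rhs = 18, matching y values: none (0 points).
  x = 3: rhs = 4, matching y values: 2, 17 (2 points).
  x = 4: rhs = 8, matching y values: none (0 points).
  x = 5: rhs = 17, matching y values: 6, 13 (2 points).
  x = 6: rhs = 18, matching y values: none (0 points).
  x = 7: rhs = 17, matching y values: 6, 13 (2 points).
  x = 8: rhs = 1, matching y values: 1, 18 (2 points).
  x = 9: rhs = 14, matching y values: none (0 points).
  x = 10: rhs = 5, matching y values: 9, 10 (2 points).
  x = 11: rhs = 18, matching y values: none (0 points).
  x = 12: rhs = 2, matching y values: none (0 points).
  x = 13: rhs = 1, matching y values: 1, 18 (2 points).
  x = 14: rhs = 2, matching y values: none (0 points).
  x = 15: rhs = 11, matching y values: 7, 12 (2 points).
  x = 16: rhs = 15, matching y values: none (0 points).
  x = 17: rhs = 1, matching y values: 1, 18 (2 points).
  x = 18: rhs = 13, matching y values: none (0 points).
Total affine count: 19.
Full point count |E(F_19)| = 19 + 1 = 20.
Hasse bound: |20 − (19+1)| = |0| = 0 ≤ 2√19 ≈ 8.7178 ✓.
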